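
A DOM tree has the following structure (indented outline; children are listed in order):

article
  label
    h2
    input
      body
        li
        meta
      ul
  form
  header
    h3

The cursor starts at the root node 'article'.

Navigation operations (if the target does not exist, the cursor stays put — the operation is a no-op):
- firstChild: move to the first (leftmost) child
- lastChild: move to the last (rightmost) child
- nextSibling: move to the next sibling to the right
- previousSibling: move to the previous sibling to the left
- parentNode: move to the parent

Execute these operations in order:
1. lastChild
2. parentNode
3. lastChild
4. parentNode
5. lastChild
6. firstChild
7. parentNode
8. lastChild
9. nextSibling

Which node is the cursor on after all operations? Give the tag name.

After 1 (lastChild): header
After 2 (parentNode): article
After 3 (lastChild): header
After 4 (parentNode): article
After 5 (lastChild): header
After 6 (firstChild): h3
After 7 (parentNode): header
After 8 (lastChild): h3
After 9 (nextSibling): h3 (no-op, stayed)

Answer: h3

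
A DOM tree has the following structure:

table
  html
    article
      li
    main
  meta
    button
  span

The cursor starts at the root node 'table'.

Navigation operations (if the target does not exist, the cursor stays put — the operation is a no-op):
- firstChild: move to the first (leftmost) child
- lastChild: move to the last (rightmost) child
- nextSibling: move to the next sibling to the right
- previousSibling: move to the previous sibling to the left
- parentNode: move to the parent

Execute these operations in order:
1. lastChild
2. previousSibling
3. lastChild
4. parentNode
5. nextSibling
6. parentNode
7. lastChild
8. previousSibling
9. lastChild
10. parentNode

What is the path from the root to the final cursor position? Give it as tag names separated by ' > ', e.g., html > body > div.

After 1 (lastChild): span
After 2 (previousSibling): meta
After 3 (lastChild): button
After 4 (parentNode): meta
After 5 (nextSibling): span
After 6 (parentNode): table
After 7 (lastChild): span
After 8 (previousSibling): meta
After 9 (lastChild): button
After 10 (parentNode): meta

Answer: table > meta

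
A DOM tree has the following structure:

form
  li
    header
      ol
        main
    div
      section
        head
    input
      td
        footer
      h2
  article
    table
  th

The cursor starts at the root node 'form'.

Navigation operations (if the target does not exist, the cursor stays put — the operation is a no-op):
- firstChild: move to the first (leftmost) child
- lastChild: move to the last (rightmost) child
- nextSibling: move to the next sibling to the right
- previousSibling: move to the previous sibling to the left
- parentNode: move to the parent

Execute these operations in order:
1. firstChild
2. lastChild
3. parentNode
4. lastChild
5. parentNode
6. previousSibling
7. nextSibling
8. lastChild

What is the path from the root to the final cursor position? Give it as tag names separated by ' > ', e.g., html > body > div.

Answer: form > article > table

Derivation:
After 1 (firstChild): li
After 2 (lastChild): input
After 3 (parentNode): li
After 4 (lastChild): input
After 5 (parentNode): li
After 6 (previousSibling): li (no-op, stayed)
After 7 (nextSibling): article
After 8 (lastChild): table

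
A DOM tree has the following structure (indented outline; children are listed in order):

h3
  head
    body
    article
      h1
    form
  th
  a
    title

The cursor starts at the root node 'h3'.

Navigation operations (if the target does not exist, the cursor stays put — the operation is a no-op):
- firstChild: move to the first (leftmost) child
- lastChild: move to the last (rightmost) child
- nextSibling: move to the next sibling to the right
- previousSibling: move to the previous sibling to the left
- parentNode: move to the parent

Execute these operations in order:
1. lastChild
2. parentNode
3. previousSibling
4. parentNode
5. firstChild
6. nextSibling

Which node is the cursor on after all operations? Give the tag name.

After 1 (lastChild): a
After 2 (parentNode): h3
After 3 (previousSibling): h3 (no-op, stayed)
After 4 (parentNode): h3 (no-op, stayed)
After 5 (firstChild): head
After 6 (nextSibling): th

Answer: th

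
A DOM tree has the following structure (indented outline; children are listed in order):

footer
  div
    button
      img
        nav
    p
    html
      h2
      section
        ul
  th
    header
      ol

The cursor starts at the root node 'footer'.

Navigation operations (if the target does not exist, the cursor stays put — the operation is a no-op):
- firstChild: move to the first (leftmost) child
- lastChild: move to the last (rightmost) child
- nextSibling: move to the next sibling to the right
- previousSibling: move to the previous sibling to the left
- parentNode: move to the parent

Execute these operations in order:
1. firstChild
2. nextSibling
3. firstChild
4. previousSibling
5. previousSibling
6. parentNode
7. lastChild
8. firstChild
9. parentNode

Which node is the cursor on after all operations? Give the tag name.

After 1 (firstChild): div
After 2 (nextSibling): th
After 3 (firstChild): header
After 4 (previousSibling): header (no-op, stayed)
After 5 (previousSibling): header (no-op, stayed)
After 6 (parentNode): th
After 7 (lastChild): header
After 8 (firstChild): ol
After 9 (parentNode): header

Answer: header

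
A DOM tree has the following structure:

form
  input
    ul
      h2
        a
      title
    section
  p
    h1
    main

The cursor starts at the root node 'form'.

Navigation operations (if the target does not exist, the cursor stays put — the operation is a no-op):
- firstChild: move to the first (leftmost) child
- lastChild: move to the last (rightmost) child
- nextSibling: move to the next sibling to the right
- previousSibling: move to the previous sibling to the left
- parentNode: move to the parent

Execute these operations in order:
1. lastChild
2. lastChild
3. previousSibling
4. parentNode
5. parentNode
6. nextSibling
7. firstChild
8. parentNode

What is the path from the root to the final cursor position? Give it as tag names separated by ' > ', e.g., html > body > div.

After 1 (lastChild): p
After 2 (lastChild): main
After 3 (previousSibling): h1
After 4 (parentNode): p
After 5 (parentNode): form
After 6 (nextSibling): form (no-op, stayed)
After 7 (firstChild): input
After 8 (parentNode): form

Answer: form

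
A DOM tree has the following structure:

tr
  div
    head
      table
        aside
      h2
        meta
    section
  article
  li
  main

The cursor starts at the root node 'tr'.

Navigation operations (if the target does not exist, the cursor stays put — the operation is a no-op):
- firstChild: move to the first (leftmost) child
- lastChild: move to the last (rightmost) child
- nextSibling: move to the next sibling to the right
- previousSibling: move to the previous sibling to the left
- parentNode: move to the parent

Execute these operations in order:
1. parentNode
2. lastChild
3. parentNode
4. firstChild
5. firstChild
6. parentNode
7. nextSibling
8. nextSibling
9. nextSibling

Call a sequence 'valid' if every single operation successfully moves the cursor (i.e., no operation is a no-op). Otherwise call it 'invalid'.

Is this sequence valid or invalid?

Answer: invalid

Derivation:
After 1 (parentNode): tr (no-op, stayed)
After 2 (lastChild): main
After 3 (parentNode): tr
After 4 (firstChild): div
After 5 (firstChild): head
After 6 (parentNode): div
After 7 (nextSibling): article
After 8 (nextSibling): li
After 9 (nextSibling): main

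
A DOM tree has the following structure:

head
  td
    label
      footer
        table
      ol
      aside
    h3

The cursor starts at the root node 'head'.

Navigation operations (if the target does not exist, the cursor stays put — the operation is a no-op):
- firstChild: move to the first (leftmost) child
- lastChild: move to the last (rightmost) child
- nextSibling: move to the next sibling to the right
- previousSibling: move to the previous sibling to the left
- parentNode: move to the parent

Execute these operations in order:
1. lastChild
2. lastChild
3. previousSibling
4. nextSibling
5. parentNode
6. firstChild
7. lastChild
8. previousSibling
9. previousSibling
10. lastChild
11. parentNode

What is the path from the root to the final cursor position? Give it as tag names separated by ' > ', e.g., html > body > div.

After 1 (lastChild): td
After 2 (lastChild): h3
After 3 (previousSibling): label
After 4 (nextSibling): h3
After 5 (parentNode): td
After 6 (firstChild): label
After 7 (lastChild): aside
After 8 (previousSibling): ol
After 9 (previousSibling): footer
After 10 (lastChild): table
After 11 (parentNode): footer

Answer: head > td > label > footer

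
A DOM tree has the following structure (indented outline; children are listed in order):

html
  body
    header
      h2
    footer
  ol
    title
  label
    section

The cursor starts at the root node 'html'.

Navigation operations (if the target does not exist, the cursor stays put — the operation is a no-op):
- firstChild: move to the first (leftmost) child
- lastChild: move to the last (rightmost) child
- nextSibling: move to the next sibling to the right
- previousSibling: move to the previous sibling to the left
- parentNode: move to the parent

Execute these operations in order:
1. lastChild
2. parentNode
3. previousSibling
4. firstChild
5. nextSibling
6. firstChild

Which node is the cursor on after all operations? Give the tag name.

After 1 (lastChild): label
After 2 (parentNode): html
After 3 (previousSibling): html (no-op, stayed)
After 4 (firstChild): body
After 5 (nextSibling): ol
After 6 (firstChild): title

Answer: title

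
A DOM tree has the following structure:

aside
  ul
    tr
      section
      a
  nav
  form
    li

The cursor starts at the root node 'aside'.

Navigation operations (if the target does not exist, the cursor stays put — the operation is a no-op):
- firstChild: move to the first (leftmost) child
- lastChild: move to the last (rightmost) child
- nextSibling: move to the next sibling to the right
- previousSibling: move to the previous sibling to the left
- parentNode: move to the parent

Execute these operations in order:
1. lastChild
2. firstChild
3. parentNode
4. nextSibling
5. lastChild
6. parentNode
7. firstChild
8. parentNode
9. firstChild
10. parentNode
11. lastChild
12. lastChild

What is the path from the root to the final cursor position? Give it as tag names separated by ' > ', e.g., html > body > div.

Answer: aside > form > li

Derivation:
After 1 (lastChild): form
After 2 (firstChild): li
After 3 (parentNode): form
After 4 (nextSibling): form (no-op, stayed)
After 5 (lastChild): li
After 6 (parentNode): form
After 7 (firstChild): li
After 8 (parentNode): form
After 9 (firstChild): li
After 10 (parentNode): form
After 11 (lastChild): li
After 12 (lastChild): li (no-op, stayed)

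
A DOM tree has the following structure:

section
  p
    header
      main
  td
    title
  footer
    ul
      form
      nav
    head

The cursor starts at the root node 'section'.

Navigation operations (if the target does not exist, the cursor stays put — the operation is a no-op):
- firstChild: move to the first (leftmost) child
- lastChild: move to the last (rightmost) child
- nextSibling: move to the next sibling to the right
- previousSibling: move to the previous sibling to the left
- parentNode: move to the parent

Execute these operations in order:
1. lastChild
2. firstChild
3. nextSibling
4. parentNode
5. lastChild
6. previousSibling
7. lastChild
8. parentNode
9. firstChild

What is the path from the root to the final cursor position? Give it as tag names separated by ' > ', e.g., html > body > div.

After 1 (lastChild): footer
After 2 (firstChild): ul
After 3 (nextSibling): head
After 4 (parentNode): footer
After 5 (lastChild): head
After 6 (previousSibling): ul
After 7 (lastChild): nav
After 8 (parentNode): ul
After 9 (firstChild): form

Answer: section > footer > ul > form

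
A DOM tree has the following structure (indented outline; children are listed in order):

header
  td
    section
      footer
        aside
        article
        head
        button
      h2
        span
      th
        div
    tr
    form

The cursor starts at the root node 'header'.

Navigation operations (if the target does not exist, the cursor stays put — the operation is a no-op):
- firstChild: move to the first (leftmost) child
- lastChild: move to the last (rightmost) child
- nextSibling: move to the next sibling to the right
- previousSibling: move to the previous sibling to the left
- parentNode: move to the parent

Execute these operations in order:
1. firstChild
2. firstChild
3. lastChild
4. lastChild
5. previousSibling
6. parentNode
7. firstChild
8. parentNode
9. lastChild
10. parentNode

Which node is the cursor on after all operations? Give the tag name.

After 1 (firstChild): td
After 2 (firstChild): section
After 3 (lastChild): th
After 4 (lastChild): div
After 5 (previousSibling): div (no-op, stayed)
After 6 (parentNode): th
After 7 (firstChild): div
After 8 (parentNode): th
After 9 (lastChild): div
After 10 (parentNode): th

Answer: th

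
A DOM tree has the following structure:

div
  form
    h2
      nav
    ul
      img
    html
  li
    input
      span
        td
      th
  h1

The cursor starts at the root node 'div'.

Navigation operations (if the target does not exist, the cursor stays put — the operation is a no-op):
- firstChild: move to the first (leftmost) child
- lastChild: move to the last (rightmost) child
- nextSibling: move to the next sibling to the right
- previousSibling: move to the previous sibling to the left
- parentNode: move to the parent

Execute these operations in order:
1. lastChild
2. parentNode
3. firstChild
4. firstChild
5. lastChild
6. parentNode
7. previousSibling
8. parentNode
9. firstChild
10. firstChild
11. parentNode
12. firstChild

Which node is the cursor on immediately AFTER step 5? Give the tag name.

After 1 (lastChild): h1
After 2 (parentNode): div
After 3 (firstChild): form
After 4 (firstChild): h2
After 5 (lastChild): nav

Answer: nav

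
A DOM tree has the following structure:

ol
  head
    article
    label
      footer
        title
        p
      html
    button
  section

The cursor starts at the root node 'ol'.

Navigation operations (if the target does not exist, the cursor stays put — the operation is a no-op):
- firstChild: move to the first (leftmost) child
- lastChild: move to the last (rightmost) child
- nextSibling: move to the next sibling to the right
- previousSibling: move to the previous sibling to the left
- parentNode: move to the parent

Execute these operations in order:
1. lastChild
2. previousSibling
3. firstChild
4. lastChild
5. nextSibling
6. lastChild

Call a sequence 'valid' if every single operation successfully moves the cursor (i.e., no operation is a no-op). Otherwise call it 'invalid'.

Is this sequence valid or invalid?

After 1 (lastChild): section
After 2 (previousSibling): head
After 3 (firstChild): article
After 4 (lastChild): article (no-op, stayed)
After 5 (nextSibling): label
After 6 (lastChild): html

Answer: invalid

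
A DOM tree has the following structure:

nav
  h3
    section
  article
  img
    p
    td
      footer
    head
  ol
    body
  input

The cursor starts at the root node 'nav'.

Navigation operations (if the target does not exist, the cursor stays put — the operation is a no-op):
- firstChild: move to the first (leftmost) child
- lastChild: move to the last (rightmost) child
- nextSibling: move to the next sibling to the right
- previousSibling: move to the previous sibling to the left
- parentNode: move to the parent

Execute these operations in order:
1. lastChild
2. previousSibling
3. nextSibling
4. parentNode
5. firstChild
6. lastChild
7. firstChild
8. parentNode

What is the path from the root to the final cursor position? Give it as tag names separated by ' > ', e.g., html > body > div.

After 1 (lastChild): input
After 2 (previousSibling): ol
After 3 (nextSibling): input
After 4 (parentNode): nav
After 5 (firstChild): h3
After 6 (lastChild): section
After 7 (firstChild): section (no-op, stayed)
After 8 (parentNode): h3

Answer: nav > h3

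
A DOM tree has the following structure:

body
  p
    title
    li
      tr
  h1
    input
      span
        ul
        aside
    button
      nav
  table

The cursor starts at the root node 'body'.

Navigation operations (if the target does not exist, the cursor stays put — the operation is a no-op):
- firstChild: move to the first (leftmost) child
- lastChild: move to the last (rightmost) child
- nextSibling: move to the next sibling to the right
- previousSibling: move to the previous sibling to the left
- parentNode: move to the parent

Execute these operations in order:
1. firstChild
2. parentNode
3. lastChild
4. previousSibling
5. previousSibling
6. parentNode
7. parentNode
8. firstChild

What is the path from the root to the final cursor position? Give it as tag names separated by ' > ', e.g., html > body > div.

Answer: body > p

Derivation:
After 1 (firstChild): p
After 2 (parentNode): body
After 3 (lastChild): table
After 4 (previousSibling): h1
After 5 (previousSibling): p
After 6 (parentNode): body
After 7 (parentNode): body (no-op, stayed)
After 8 (firstChild): p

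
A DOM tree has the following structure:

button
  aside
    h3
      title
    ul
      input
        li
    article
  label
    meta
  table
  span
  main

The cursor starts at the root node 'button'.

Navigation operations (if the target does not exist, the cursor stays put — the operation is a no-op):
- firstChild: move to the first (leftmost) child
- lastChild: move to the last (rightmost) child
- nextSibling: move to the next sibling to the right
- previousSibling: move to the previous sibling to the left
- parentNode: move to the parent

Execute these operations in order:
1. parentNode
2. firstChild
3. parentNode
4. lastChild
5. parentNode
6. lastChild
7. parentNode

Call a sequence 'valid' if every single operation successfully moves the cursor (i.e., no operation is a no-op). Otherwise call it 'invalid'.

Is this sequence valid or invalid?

Answer: invalid

Derivation:
After 1 (parentNode): button (no-op, stayed)
After 2 (firstChild): aside
After 3 (parentNode): button
After 4 (lastChild): main
After 5 (parentNode): button
After 6 (lastChild): main
After 7 (parentNode): button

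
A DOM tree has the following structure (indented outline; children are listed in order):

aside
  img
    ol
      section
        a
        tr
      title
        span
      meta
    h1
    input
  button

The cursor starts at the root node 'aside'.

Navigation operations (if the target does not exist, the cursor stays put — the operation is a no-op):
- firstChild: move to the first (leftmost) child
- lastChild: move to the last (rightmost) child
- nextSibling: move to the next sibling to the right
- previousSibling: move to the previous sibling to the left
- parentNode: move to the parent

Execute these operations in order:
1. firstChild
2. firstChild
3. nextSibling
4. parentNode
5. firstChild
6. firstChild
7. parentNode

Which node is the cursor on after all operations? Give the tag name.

Answer: ol

Derivation:
After 1 (firstChild): img
After 2 (firstChild): ol
After 3 (nextSibling): h1
After 4 (parentNode): img
After 5 (firstChild): ol
After 6 (firstChild): section
After 7 (parentNode): ol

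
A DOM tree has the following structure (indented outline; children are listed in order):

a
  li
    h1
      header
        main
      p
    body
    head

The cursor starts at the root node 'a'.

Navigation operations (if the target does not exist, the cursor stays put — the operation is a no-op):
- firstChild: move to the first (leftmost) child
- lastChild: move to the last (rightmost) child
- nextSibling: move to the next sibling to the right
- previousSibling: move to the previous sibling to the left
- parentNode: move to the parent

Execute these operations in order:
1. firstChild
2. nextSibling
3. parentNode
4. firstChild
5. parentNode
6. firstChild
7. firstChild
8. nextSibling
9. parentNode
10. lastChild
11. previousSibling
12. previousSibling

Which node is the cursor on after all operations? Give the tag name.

Answer: h1

Derivation:
After 1 (firstChild): li
After 2 (nextSibling): li (no-op, stayed)
After 3 (parentNode): a
After 4 (firstChild): li
After 5 (parentNode): a
After 6 (firstChild): li
After 7 (firstChild): h1
After 8 (nextSibling): body
After 9 (parentNode): li
After 10 (lastChild): head
After 11 (previousSibling): body
After 12 (previousSibling): h1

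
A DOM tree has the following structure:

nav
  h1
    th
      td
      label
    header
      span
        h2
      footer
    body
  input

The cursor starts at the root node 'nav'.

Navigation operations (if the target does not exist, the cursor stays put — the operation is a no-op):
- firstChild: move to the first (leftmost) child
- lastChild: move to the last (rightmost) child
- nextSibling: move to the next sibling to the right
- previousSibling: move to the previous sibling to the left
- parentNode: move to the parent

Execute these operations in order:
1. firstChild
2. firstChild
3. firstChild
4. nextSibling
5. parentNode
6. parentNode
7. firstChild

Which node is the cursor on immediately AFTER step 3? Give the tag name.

Answer: td

Derivation:
After 1 (firstChild): h1
After 2 (firstChild): th
After 3 (firstChild): td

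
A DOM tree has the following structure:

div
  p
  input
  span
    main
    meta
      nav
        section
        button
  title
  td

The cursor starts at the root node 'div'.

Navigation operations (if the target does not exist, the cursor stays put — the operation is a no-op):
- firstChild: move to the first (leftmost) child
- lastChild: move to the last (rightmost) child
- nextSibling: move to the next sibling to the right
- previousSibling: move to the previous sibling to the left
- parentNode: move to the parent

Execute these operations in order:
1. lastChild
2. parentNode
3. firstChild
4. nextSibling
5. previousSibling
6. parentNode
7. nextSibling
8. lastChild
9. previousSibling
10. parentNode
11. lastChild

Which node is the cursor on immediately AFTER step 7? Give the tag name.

Answer: div

Derivation:
After 1 (lastChild): td
After 2 (parentNode): div
After 3 (firstChild): p
After 4 (nextSibling): input
After 5 (previousSibling): p
After 6 (parentNode): div
After 7 (nextSibling): div (no-op, stayed)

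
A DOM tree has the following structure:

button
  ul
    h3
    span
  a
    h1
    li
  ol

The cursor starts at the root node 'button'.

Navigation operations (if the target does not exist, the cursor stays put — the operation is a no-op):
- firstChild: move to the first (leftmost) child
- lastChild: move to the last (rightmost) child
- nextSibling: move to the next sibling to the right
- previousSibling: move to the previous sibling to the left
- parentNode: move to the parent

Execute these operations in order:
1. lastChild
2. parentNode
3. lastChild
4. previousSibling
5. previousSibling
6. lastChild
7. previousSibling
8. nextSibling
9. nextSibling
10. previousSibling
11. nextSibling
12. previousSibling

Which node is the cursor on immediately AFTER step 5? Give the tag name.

After 1 (lastChild): ol
After 2 (parentNode): button
After 3 (lastChild): ol
After 4 (previousSibling): a
After 5 (previousSibling): ul

Answer: ul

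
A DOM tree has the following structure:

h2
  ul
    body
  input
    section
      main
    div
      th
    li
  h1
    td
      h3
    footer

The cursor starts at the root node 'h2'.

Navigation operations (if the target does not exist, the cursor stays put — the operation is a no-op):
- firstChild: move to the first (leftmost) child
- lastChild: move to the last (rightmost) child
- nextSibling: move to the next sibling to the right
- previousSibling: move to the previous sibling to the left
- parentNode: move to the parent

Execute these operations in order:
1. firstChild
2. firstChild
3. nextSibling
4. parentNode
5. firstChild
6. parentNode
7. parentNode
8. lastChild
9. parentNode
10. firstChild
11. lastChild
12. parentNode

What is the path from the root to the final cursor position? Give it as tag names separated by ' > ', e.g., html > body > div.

After 1 (firstChild): ul
After 2 (firstChild): body
After 3 (nextSibling): body (no-op, stayed)
After 4 (parentNode): ul
After 5 (firstChild): body
After 6 (parentNode): ul
After 7 (parentNode): h2
After 8 (lastChild): h1
After 9 (parentNode): h2
After 10 (firstChild): ul
After 11 (lastChild): body
After 12 (parentNode): ul

Answer: h2 > ul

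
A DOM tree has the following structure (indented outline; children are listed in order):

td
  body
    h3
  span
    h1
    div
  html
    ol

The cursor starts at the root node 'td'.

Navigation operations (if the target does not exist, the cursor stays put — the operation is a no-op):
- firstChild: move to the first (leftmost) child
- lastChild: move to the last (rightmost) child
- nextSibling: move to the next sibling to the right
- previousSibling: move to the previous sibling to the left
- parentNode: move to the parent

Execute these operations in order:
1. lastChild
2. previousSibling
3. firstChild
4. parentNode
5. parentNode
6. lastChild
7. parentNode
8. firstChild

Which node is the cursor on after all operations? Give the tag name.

Answer: body

Derivation:
After 1 (lastChild): html
After 2 (previousSibling): span
After 3 (firstChild): h1
After 4 (parentNode): span
After 5 (parentNode): td
After 6 (lastChild): html
After 7 (parentNode): td
After 8 (firstChild): body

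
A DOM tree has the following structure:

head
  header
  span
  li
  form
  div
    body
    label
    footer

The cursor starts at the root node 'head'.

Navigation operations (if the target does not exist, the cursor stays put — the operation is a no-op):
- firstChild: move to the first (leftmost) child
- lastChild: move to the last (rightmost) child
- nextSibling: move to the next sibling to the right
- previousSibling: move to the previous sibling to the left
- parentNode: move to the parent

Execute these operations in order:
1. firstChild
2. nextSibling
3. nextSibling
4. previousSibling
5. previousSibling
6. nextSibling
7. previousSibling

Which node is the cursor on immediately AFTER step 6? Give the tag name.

Answer: span

Derivation:
After 1 (firstChild): header
After 2 (nextSibling): span
After 3 (nextSibling): li
After 4 (previousSibling): span
After 5 (previousSibling): header
After 6 (nextSibling): span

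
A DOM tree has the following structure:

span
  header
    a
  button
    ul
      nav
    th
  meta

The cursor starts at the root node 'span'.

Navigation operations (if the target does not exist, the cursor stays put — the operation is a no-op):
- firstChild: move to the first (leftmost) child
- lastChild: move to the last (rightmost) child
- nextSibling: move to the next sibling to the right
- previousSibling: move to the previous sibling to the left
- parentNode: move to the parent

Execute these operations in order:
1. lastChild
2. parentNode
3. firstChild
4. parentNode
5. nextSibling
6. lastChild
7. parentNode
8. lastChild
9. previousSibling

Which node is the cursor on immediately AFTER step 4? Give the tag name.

Answer: span

Derivation:
After 1 (lastChild): meta
After 2 (parentNode): span
After 3 (firstChild): header
After 4 (parentNode): span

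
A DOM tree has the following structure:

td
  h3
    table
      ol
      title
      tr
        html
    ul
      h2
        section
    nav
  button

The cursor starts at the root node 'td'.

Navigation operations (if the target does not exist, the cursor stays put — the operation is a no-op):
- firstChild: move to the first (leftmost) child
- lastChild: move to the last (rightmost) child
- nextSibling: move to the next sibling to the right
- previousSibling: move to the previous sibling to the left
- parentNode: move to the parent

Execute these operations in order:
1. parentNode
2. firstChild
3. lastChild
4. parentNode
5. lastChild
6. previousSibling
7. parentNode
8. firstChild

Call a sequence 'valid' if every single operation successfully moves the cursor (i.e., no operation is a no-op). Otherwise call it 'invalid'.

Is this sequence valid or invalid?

Answer: invalid

Derivation:
After 1 (parentNode): td (no-op, stayed)
After 2 (firstChild): h3
After 3 (lastChild): nav
After 4 (parentNode): h3
After 5 (lastChild): nav
After 6 (previousSibling): ul
After 7 (parentNode): h3
After 8 (firstChild): table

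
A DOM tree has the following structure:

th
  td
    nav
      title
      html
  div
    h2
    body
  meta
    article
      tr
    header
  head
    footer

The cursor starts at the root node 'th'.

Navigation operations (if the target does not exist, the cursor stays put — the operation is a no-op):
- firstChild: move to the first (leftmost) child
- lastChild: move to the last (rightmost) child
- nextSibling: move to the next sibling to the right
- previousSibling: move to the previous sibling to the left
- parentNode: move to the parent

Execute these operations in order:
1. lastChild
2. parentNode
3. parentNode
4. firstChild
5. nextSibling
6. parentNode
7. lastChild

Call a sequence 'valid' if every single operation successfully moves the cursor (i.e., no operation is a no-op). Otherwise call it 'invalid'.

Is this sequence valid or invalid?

After 1 (lastChild): head
After 2 (parentNode): th
After 3 (parentNode): th (no-op, stayed)
After 4 (firstChild): td
After 5 (nextSibling): div
After 6 (parentNode): th
After 7 (lastChild): head

Answer: invalid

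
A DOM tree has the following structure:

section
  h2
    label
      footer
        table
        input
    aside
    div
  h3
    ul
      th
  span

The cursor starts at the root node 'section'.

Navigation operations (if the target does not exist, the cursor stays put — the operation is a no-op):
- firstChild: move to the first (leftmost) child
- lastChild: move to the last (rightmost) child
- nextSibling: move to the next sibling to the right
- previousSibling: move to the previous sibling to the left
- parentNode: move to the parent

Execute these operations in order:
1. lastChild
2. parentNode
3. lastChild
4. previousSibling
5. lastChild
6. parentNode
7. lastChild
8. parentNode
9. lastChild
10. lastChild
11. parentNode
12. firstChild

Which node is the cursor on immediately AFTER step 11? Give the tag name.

Answer: ul

Derivation:
After 1 (lastChild): span
After 2 (parentNode): section
After 3 (lastChild): span
After 4 (previousSibling): h3
After 5 (lastChild): ul
After 6 (parentNode): h3
After 7 (lastChild): ul
After 8 (parentNode): h3
After 9 (lastChild): ul
After 10 (lastChild): th
After 11 (parentNode): ul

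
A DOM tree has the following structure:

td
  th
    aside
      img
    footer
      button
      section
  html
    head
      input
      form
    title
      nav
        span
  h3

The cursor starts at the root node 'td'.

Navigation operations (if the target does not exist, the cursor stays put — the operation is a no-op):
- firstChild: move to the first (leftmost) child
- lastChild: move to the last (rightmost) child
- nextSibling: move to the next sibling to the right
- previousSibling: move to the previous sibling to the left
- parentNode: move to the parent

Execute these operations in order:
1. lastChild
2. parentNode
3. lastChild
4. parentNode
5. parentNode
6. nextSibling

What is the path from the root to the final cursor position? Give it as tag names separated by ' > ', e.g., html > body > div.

Answer: td

Derivation:
After 1 (lastChild): h3
After 2 (parentNode): td
After 3 (lastChild): h3
After 4 (parentNode): td
After 5 (parentNode): td (no-op, stayed)
After 6 (nextSibling): td (no-op, stayed)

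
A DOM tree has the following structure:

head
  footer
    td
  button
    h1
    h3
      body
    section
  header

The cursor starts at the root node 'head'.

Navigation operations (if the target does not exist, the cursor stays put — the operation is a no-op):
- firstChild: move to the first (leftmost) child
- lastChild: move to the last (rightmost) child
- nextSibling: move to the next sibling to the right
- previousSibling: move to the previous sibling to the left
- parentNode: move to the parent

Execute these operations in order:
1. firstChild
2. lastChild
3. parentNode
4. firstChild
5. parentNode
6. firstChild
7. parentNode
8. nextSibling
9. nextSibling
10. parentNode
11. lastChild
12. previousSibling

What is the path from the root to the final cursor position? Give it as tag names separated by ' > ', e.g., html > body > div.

After 1 (firstChild): footer
After 2 (lastChild): td
After 3 (parentNode): footer
After 4 (firstChild): td
After 5 (parentNode): footer
After 6 (firstChild): td
After 7 (parentNode): footer
After 8 (nextSibling): button
After 9 (nextSibling): header
After 10 (parentNode): head
After 11 (lastChild): header
After 12 (previousSibling): button

Answer: head > button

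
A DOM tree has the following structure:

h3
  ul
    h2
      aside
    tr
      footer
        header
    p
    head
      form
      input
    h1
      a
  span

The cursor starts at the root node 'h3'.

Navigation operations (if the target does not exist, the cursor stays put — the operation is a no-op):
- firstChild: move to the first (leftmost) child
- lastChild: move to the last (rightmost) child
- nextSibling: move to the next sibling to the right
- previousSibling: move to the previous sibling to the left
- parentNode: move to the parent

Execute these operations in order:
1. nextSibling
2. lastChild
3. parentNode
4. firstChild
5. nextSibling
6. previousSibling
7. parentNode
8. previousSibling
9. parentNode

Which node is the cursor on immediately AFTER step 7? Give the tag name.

After 1 (nextSibling): h3 (no-op, stayed)
After 2 (lastChild): span
After 3 (parentNode): h3
After 4 (firstChild): ul
After 5 (nextSibling): span
After 6 (previousSibling): ul
After 7 (parentNode): h3

Answer: h3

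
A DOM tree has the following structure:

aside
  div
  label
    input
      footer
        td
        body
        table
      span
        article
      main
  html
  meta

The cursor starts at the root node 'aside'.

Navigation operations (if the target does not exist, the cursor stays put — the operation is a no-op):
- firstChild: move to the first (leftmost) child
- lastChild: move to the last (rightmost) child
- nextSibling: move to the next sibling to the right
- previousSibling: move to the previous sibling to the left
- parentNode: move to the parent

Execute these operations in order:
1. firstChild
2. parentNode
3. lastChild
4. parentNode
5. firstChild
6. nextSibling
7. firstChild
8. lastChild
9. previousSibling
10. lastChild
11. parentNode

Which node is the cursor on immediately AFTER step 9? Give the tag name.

Answer: span

Derivation:
After 1 (firstChild): div
After 2 (parentNode): aside
After 3 (lastChild): meta
After 4 (parentNode): aside
After 5 (firstChild): div
After 6 (nextSibling): label
After 7 (firstChild): input
After 8 (lastChild): main
After 9 (previousSibling): span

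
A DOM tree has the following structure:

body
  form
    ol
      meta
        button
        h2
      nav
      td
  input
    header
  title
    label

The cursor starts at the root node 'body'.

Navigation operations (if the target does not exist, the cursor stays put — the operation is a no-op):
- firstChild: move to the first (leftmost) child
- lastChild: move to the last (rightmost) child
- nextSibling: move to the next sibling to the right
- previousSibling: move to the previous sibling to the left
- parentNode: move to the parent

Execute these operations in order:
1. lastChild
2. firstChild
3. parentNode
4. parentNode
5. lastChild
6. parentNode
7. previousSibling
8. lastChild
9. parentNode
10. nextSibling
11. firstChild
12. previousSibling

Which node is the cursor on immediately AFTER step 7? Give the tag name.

Answer: body

Derivation:
After 1 (lastChild): title
After 2 (firstChild): label
After 3 (parentNode): title
After 4 (parentNode): body
After 5 (lastChild): title
After 6 (parentNode): body
After 7 (previousSibling): body (no-op, stayed)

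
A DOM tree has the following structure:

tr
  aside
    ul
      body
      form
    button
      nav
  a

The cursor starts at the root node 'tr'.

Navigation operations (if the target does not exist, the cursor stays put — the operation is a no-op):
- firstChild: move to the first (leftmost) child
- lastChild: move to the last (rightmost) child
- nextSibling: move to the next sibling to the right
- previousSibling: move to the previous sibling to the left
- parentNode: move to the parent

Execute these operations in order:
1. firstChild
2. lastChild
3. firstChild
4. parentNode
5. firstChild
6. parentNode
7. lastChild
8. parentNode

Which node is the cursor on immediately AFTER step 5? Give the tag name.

Answer: nav

Derivation:
After 1 (firstChild): aside
After 2 (lastChild): button
After 3 (firstChild): nav
After 4 (parentNode): button
After 5 (firstChild): nav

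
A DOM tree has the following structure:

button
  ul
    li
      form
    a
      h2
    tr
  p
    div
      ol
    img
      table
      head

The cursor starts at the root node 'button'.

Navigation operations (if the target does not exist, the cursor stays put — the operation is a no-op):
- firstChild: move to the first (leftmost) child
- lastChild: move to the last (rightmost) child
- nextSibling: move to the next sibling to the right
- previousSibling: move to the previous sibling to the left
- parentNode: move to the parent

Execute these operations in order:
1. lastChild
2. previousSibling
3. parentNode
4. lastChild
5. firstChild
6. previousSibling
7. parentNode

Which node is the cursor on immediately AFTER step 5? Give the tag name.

After 1 (lastChild): p
After 2 (previousSibling): ul
After 3 (parentNode): button
After 4 (lastChild): p
After 5 (firstChild): div

Answer: div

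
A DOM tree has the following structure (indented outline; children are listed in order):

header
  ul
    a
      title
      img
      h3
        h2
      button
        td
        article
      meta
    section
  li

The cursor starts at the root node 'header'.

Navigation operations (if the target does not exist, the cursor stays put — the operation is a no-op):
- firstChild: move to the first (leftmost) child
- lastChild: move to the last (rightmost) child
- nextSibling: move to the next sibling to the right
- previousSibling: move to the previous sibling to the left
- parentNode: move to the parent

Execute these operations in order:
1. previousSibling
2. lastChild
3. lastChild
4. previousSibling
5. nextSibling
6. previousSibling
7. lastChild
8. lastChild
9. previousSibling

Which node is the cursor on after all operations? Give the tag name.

After 1 (previousSibling): header (no-op, stayed)
After 2 (lastChild): li
After 3 (lastChild): li (no-op, stayed)
After 4 (previousSibling): ul
After 5 (nextSibling): li
After 6 (previousSibling): ul
After 7 (lastChild): section
After 8 (lastChild): section (no-op, stayed)
After 9 (previousSibling): a

Answer: a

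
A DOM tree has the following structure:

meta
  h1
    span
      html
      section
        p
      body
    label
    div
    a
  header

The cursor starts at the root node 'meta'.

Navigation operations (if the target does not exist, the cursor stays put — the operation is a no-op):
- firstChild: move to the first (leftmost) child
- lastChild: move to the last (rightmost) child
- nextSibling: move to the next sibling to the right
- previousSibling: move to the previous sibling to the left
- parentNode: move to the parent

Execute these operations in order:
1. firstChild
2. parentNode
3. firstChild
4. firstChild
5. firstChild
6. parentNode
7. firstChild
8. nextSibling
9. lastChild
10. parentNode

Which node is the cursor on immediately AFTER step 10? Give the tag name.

After 1 (firstChild): h1
After 2 (parentNode): meta
After 3 (firstChild): h1
After 4 (firstChild): span
After 5 (firstChild): html
After 6 (parentNode): span
After 7 (firstChild): html
After 8 (nextSibling): section
After 9 (lastChild): p
After 10 (parentNode): section

Answer: section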